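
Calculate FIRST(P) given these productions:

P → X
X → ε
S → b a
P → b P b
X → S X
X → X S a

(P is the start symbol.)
{ 'b', ε }

FIRST sets of the other non-terminals involved (by the same procedure, iterated to a fixed point):
  FIRST(X) = { 'b', ε }

From P → X:
  - X is a non-terminal: add FIRST(X) \ {ε} = { 'b' }
    X is nullable and nothing follows, so the whole right-hand side can vanish: ε ∈ FIRST(P)
From P → b P b:
  - b is a terminal: add 'b' and stop

Collecting: FIRST(P) = { 'b', ε }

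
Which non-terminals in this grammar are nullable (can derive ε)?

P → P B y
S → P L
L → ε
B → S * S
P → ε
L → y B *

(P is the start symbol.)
{ 'L', 'P', 'S' }

ε-productions: L → ε, P → ε
So L, P are immediately nullable.
S → P L: every symbol on the right is nullable, so S is nullable too.
No further non-terminal can be added: every production for the remaining non-terminals contains a terminal or a non-nullable non-terminal.
Nullable = { 'L', 'P', 'S' }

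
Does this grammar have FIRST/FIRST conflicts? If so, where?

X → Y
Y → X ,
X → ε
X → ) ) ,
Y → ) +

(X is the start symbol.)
Yes. X → Y / X → ')' ')' ',' on { ')' }; Y → X ',' / Y → ')' '+' on { ')' }

A FIRST/FIRST conflict occurs when two productions N → α and N → β for the same non-terminal have FIRST(α) ∩ FIRST(β) ≠ ∅ (with ε ∈ FIRST of a nullable right-hand side, so two nullable alternatives also conflict).

FIRST sets of the non-terminals at (or reachable through a nullable prefix from) the front of some alternative:
  FIRST(Y) = { ')', ',' }
  FIRST(X) = { ')', ',', ε }

Productions for X:
  X → Y: FIRST = { ')', ',' }
  X → ε: FIRST = { ε }
  X → ) ) ,: FIRST = { ')' }
Productions for Y:
  Y → X ,: FIRST = { ')', ',' }
  Y → ) +: FIRST = { ')' }

Conflict for X: X → Y and X → ) ) ,
  Overlap: { ')' }
Conflict for Y: Y → X , and Y → ) +
  Overlap: { ')' }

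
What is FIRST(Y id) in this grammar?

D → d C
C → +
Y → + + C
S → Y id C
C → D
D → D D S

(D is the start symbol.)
FIRST sets of the non-terminals involved (from the grammar, by fixed-point iteration):
  FIRST(Y) = { '+' }

To compute FIRST(Y id), process the symbols left to right:
Symbol Y is a non-terminal. Add FIRST(Y) \ {ε} = { '+' }
Y is not nullable (ε ∉ FIRST(Y)), so stop here.
FIRST(Y id) = { '+' }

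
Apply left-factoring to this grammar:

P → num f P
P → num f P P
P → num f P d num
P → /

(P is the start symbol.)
P → num f P P'
P' → ε
P' → P
P' → d num
P → /

Left-factoring transforms A → αβ₁ | αβ₂ into A → αA' and A' → β₁ | β₂
(α is the longest common prefix among the alternatives). Repeat until
no nonterminal has two alternatives with a common prefix.

Round 1: P has alternatives sharing prefix 'num f P'. Introduce P': P → num f P P'
  Add: P' → ε
  Add: P' → P
  Add: P' → d num

No remaining common prefixes — done.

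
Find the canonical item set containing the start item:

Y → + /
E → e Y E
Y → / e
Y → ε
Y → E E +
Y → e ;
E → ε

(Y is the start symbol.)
{ [E → . e Y E], [E → .], [Y → . + /], [Y → . / e], [Y → . E E +], [Y → . e ;], [Y → .], [Y' → . Y] }

First, augment the grammar with Y' → Y
I₀ = CLOSURE({ [Y' → . Y] }):
  [Y' → . Y] has the dot before Y: add [Y → . + /], [Y → . / e], [Y → .], [Y → . E E +], [Y → . e ;]
  [Y → . E E +] has the dot before E: add [E → . e Y E], [E → .]
No further items can be added.

I₀ = { [E → . e Y E], [E → .], [Y → . + /], [Y → . / e], [Y → . E E +], [Y → . e ;], [Y → .], [Y' → . Y] }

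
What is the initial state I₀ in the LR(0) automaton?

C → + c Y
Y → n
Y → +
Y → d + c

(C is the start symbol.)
First, augment the grammar with C' → C
I₀ = CLOSURE({ [C' → . C] }):
  [C' → . C] has the dot before C: add [C → . + c Y]
No further items can be added.

I₀ = { [C → . + c Y], [C' → . C] }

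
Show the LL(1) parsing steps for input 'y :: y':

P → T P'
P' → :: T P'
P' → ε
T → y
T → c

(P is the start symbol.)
LL(1) parsing maintains a stack (initially the start symbol over $) and the input. At each step: if the stack top is a terminal, match it against the current input token; if it is a non-terminal N, replace it with the RHS of M[N, lookahead] (the unique production whose predict set contains the lookahead).

Stack is shown with the top on the left.

Stack      Input     Action
---------------------------
P $        y :: y $  output P → T P'
T P' $     y :: y $  output T → y
y P' $     y :: y $  match 'y'
P' $       :: y $    output P' → :: T P'
:: T P' $  :: y $    match '::'
T P' $     y $       output T → y
y P' $     y $       match 'y'
P' $       $         output P' → ε
$          $         accept

The string is accepted.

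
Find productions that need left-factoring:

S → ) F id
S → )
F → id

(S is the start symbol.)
Yes, S has productions with common prefix ')'

Left-factoring is needed when two productions for the same non-terminal
share a common prefix on the right-hand side.

Productions for S:
  S → ) F id
  S → )

Found common prefix ')' in productions for S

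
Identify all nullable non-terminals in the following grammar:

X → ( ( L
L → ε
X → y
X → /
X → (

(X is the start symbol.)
A non-terminal is nullable if it can derive ε (the empty string): either it has an ε-production, or it has a production whose right-hand side consists entirely of nullable non-terminals.

ε-productions: L → ε
So L is immediately nullable.
No further non-terminal can be added: every production for the remaining non-terminals contains a terminal or a non-nullable non-terminal.
Nullable = { 'L' }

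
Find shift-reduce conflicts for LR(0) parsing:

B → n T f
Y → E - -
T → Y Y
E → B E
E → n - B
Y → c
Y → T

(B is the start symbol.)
Yes — I5: [Y → T .] vs [B → n T . f]; I12: [T → Y Y .] vs [B → . n T f]

A shift-reduce conflict occurs when an LR(0) state has both:
  - a complete (reduce) item [A → α .] (dot at the end), and
  - a shift item [B → β . c γ] (dot before a terminal).

Augment with B' → B and build the canonical LR(0) collection (I0 = CLOSURE({[B' → . B]}), then GOTO on every symbol after a dot until no new states appear). It has 17 states:
  I0: { [B → . n T f], [B' → . B] }  — shift
  I1: { [B' → B .] }  — accept
  I2: { [B → . n T f], [B → n . T f], [E → . B E], [E → . n - B], [T → . Y Y], [Y → . E - -], [Y → . T], [Y → . c] }  — shift
  I3: { [B → . n T f], [E → . B E], [E → . n - B], [E → B . E] }  — shift
  I4: { [Y → E . - -] }  — shift
  I5: { [B → n T . f], [Y → T .] }  — shift, reduce
  I6: { [B → . n T f], [E → . B E], [E → . n - B], [T → . Y Y], [T → Y . Y], [Y → . E - -], [Y → . T], [Y → . c] }  — shift
  I7: { [Y → c .] }  — reduce
  I8: { [B → . n T f], [B → n . T f], [E → . B E], [E → . n - B], [E → n . - B], [T → . Y Y], [Y → . E - -], [Y → . T], [Y → . c] }  — shift
  I9: { [B → . n T f], [E → n - . B] }  — shift
  I10: { [E → n - B .] }  — reduce
  I11: { [Y → T .] }  — reduce
  I12: { [B → . n T f], [E → . B E], [E → . n - B], [T → . Y Y], [T → Y . Y], [T → Y Y .], [Y → . E - -], [Y → . T], [Y → . c] }  — shift, reduce
  I13: { [B → n T f .] }  — reduce
  I14: { [Y → E - . -] }  — shift
  I15: { [Y → E - - .] }  — reduce
  I16: { [E → B E .] }  — reduce

I5 contains reduce item [Y → T .] and shift item [B → n T . f] — shift-reduce conflict.
I12 contains reduce item [T → Y Y .] and shift items [B → . n T f], [E → . n - B], [Y → . c] — shift-reduce conflict.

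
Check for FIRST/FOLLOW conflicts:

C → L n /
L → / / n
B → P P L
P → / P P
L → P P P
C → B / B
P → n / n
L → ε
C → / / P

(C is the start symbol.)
Nullable non-terminals: L.
FIRST sets used below: FIRST(P) = { '/', 'n' }

L: nullable alternative(s) L → ε; FOLLOW(L) = { $, '/', 'n' }
  L → / / n: FIRST \ {ε} = { '/' } — overlaps FOLLOW(L) on { '/' }: CONFLICT
  L → P P P: FIRST \ {ε} = { '/', 'n' } — overlaps FOLLOW(L) on { '/', 'n' }: CONFLICT
  L → ε: FIRST \ {ε} = { } — this is the only nullable alternative, skip

B, C, P have no nullable alternative, so no FIRST/FOLLOW check is needed there.

So the grammar has 2 FIRST/FOLLOW conflicts (marked CONFLICT above).

Answer: Yes. L → '/' '/' n with FOLLOW(L) on { '/' }; L → P P P with FOLLOW(L) on { '/', 'n' }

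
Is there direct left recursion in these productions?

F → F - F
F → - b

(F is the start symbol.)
Direct left recursion occurs when N → N α for some non-terminal N (the right-hand side begins with the left-hand side itself).

F → F - F: LEFT RECURSIVE (starts with F)
F → - b: starts with '-'

The grammar has direct left recursion on: F.

Answer: Yes, F is left-recursive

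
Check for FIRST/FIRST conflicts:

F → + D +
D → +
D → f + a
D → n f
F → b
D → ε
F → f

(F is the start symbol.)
No FIRST/FIRST conflicts.

Productions for F:
  F → + D +: FIRST = { '+' }
  F → b: FIRST = { 'b' }
  F → f: FIRST = { 'f' }
Productions for D:
  D → +: FIRST = { '+' }
  D → f + a: FIRST = { 'f' }
  D → n f: FIRST = { 'n' }
  D → ε: FIRST = { ε }

All alternatives of each non-terminal have pairwise disjoint FIRST sets.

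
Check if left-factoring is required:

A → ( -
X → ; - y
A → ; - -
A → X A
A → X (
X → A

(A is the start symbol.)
Yes, A has productions with common prefix 'X'

Left-factoring is needed when two productions for the same non-terminal
share a common prefix on the right-hand side.

Productions for A:
  A → ( -
  A → ; - -
  A → X A
  A → X (
Productions for X:
  X → ; - y
  X → A

Found common prefix 'X' in productions for A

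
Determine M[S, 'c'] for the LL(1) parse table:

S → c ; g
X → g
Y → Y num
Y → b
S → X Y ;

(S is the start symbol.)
S → c ; g

To find M[S, 'c'], we find productions for S where 'c' is in the predict set (PREDICT(N → α) = (FIRST(α) \ {ε}) ∪ (FOLLOW(N) if α ⇒* ε)).

Relevant sets:
  FIRST(X) = { 'g' }

S → c ; g: PREDICT = { 'c' }
  'c' is in predict set, so this production goes in M[S, 'c']
S → X Y ;: PREDICT = { 'g' }

M[S, 'c'] = S → c ; g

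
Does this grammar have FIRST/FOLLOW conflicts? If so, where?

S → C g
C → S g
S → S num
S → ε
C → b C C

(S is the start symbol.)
Yes. S → C g with FOLLOW(S) on { 'g', 'num' }; S → S num with FOLLOW(S) on { 'g', 'num' }

Nullable non-terminals: S.
FIRST sets used below: FIRST(C) = { 'b', 'g', 'num' }, FIRST(S) = { 'b', 'g', 'num', ε }

S: nullable alternative(s) S → ε; FOLLOW(S) = { $, 'g', 'num' }
  S → C g: FIRST \ {ε} = { 'b', 'g', 'num' } — overlaps FOLLOW(S) on { 'g', 'num' }: CONFLICT
  S → S num: FIRST \ {ε} = { 'b', 'g', 'num' } — overlaps FOLLOW(S) on { 'g', 'num' }: CONFLICT
  S → ε: FIRST \ {ε} = { } — this is the only nullable alternative, skip

C has no nullable alternative, so no FIRST/FOLLOW check is needed there.

So the grammar has 2 FIRST/FOLLOW conflicts (marked CONFLICT above).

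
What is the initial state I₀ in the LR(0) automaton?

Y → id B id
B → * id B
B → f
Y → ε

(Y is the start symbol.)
First, augment the grammar with Y' → Y
I₀ = CLOSURE({ [Y' → . Y] }):
  [Y' → . Y] has the dot before Y: add [Y → . id B id], [Y → .]
No further items can be added.

I₀ = { [Y → . id B id], [Y → .], [Y' → . Y] }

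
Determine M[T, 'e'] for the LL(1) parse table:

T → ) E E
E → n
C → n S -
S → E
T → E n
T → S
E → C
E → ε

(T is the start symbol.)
To find M[T, 'e'], we find productions for T where 'e' is in the predict set (PREDICT(N → α) = (FIRST(α) \ {ε}) ∪ (FOLLOW(N) if α ⇒* ε)).

Relevant sets:
  FIRST(E) = { 'n', ε }
  FIRST(S) = { 'n', ε }
  FOLLOW(T) = { $ }

T → ) E E: PREDICT = { ')' }
T → E n: PREDICT = { 'n' }
T → S: PREDICT = { $, 'n' }

M[T, 'e'] is empty (no production applies)

Answer: Empty (error entry)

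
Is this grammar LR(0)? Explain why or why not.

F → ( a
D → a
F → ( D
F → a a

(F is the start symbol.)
A grammar is LR(0) if no state in the canonical LR(0) collection has:
  - both a shift item (dot before a terminal) and a complete item (shift-reduce conflict), or
  - two or more complete items (reduce-reduce conflict; the accept item [F' → F .] counts as a complete item here).

Augment with F' → F and build the canonical LR(0) collection (I0 = CLOSURE({[F' → . F]}), then GOTO on every symbol after a dot until no new states appear). It has 7 states:
  I0: { [F → . ( D], [F → . ( a], [F → . a a], [F' → . F] }  — shift
  I1: { [D → . a], [F → ( . D], [F → ( . a] }  — shift
  I2: { [F' → F .] }  — accept
  I3: { [F → a . a] }  — shift
  I4: { [F → a a .] }  — reduce
  I5: { [F → ( D .] }  — reduce
  I6: { [D → a .], [F → ( a .] }  — 2 reduces

Conflict in state I6:
  Reduce-reduce conflict: [D → a .] and [F → ( a .]
So the grammar is NOT LR(0).

Answer: No. Reduce-reduce conflict: [D → a .] and [F → ( a .]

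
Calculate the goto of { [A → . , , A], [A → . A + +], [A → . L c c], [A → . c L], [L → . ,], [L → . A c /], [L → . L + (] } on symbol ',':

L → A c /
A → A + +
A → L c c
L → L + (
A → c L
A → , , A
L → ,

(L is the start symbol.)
GOTO(I, ',') = CLOSURE({ [A → αX.β] : [A → α.Xβ] ∈ I, X = ',' })

Items with dot before ',', with the dot advanced:
  [A → . , , A] → [A → , . , A]
  [L → . ,] → [L → , .]
Closure adds nothing (no advanced item has the dot before a non-terminal).

GOTO = { [A → , . , A], [L → , .] }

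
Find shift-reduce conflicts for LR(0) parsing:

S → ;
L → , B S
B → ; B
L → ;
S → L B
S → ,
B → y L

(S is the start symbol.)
A shift-reduce conflict occurs when an LR(0) state has both:
  - a complete (reduce) item [A → α .] (dot at the end), and
  - a shift item [B → β . c γ] (dot before a terminal).

Augment with S' → S and build the canonical LR(0) collection (I0 = CLOSURE({[S' → . S]}), then GOTO on every symbol after a dot until no new states appear). It has 14 states:
  I0: { [L → . , B S], [L → . ;], [S → . ,], [S → . ;], [S → . L B], [S' → . S] }  — shift
  I1: { [B → . ; B], [B → . y L], [L → , . B S], [S → , .] }  — shift, reduce
  I2: { [L → ; .], [S → ; .] }  — 2 reduces
  I3: { [B → . ; B], [B → . y L], [S → L . B] }  — shift
  I4: { [S' → S .] }  — accept
  I5: { [B → . ; B], [B → . y L], [B → ; . B] }  — shift
  I6: { [S → L B .] }  — reduce
  I7: { [B → y . L], [L → . , B S], [L → . ;] }  — shift
  I8: { [B → . ; B], [B → . y L], [L → , . B S] }  — shift
  I9: { [L → ; .] }  — reduce
  I10: { [B → y L .] }  — reduce
  I11: { [L → , B . S], [L → . , B S], [L → . ;], [S → . ,], [S → . ;], [S → . L B] }  — shift
  I12: { [L → , B S .] }  — reduce
  I13: { [B → ; B .] }  — reduce

I1 contains reduce item [S → , .] and shift items [B → . ; B], [B → . y L] — shift-reduce conflict.

Answer: Yes — I1: [S → , .] vs [B → . ; B]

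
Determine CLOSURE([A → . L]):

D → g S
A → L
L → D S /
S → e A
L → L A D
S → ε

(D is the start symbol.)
To compute CLOSURE, for each item [A → α.Bβ] where B is a non-terminal, add [B → .γ] for all productions B → γ; repeat for the newly added items until nothing changes.

Start with: [A → . L]
  [A → . L] has the dot before L: add [L → . D S /], [L → . L A D]
  [L → . D S /] has the dot before D: add [D → . g S]
No further items can be added.

CLOSURE = { [A → . L], [D → . g S], [L → . D S /], [L → . L A D] }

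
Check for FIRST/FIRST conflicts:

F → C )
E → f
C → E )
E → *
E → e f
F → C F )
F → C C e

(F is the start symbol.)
FIRST sets of the non-terminals at (or reachable through a nullable prefix from) the front of some alternative:
  FIRST(C) = { '*', 'e', 'f' }

Productions for F:
  F → C ): FIRST = { '*', 'e', 'f' }
  F → C F ): FIRST = { '*', 'e', 'f' }
  F → C C e: FIRST = { '*', 'e', 'f' }
Productions for E:
  E → f: FIRST = { 'f' }
  E → *: FIRST = { '*' }
  E → e f: FIRST = { 'e' }
C has only one production, so no FIRST/FIRST conflict is possible there.

Conflict for F: F → C ) and F → C F )
  Overlap: { '*', 'e', 'f' }
Conflict for F: F → C ) and F → C C e
  Overlap: { '*', 'e', 'f' }
Conflict for F: F → C F ) and F → C C e
  Overlap: { '*', 'e', 'f' }

Answer: Yes. F → C ')' / F → C F ')' on { '*', 'e', 'f' }; F → C ')' / F → C C e on { '*', 'e', 'f' }; F → C F ')' / F → C C e on { '*', 'e', 'f' }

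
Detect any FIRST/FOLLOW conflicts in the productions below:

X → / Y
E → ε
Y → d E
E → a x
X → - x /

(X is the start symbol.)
No FIRST/FOLLOW conflicts.

Nullable non-terminals: E.

E: nullable alternative(s) E → ε; FOLLOW(E) = { $ }
  E → ε: FIRST \ {ε} = { } — this is the only nullable alternative, skip
  E → a x: FIRST \ {ε} = { 'a' } — disjoint from FOLLOW(E)

X, Y have no nullable alternative, so no FIRST/FOLLOW check is needed there.

No FIRST/FOLLOW conflicts found.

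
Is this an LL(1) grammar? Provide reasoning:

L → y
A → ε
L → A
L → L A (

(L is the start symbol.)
No. Predict set conflict for L: { 'y' }

A grammar is LL(1) if for each non-terminal N with multiple productions, the predict sets of those productions are pairwise disjoint, where PREDICT(N → α) = (FIRST(α) \ {ε}) ∪ (FOLLOW(N) if α ⇒* ε).

Relevant sets:
  FIRST(A) = { ε }
  FIRST(L) = { '(', 'y', ε }
  FOLLOW(L) = { $, '(' }

For L:
  PREDICT(L → y) = { 'y' }
  PREDICT(L → A) = { $, '(' }
  PREDICT(L → L A '(') = { '(', 'y' }
A has a single production, so nothing to check there.

Conflict found: Predict set conflict for L: { 'y' }
The grammar is NOT LL(1).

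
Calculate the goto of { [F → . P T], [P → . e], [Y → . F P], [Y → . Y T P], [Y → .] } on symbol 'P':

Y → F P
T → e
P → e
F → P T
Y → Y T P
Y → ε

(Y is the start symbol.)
{ [F → P . T], [T → . e] }

GOTO(I, 'P') = CLOSURE({ [A → αX.β] : [A → α.Xβ] ∈ I, X = 'P' })

Items with dot before 'P', with the dot advanced:
  [F → . P T] → [F → P . T]
Closure of the advanced items:
  [F → P . T] has the dot before T: add [T → . e]

GOTO = { [F → P . T], [T → . e] }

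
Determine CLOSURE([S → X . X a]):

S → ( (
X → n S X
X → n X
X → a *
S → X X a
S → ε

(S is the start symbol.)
To compute CLOSURE, for each item [A → α.Bβ] where B is a non-terminal, add [B → .γ] for all productions B → γ; repeat for the newly added items until nothing changes.

Start with: [S → X . X a]
  [S → X . X a] has the dot before X: add [X → . n S X], [X → . n X], [X → . a *]
No further items can be added.

CLOSURE = { [S → X . X a], [X → . a *], [X → . n S X], [X → . n X] }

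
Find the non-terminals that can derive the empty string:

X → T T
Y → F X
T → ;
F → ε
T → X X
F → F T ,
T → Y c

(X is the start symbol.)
{ 'F' }

A non-terminal is nullable if it can derive ε (the empty string): either it has an ε-production, or it has a production whose right-hand side consists entirely of nullable non-terminals.

ε-productions: F → ε
So F is immediately nullable.
No further non-terminal can be added: every production for the remaining non-terminals contains a terminal or a non-nullable non-terminal.
Nullable = { 'F' }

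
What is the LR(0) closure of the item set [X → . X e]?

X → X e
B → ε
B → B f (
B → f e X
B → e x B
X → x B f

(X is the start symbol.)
Start with: [X → . X e]
  [X → . X e] has the dot before X: add [X → . x B f]
No further items can be added.

CLOSURE = { [X → . X e], [X → . x B f] }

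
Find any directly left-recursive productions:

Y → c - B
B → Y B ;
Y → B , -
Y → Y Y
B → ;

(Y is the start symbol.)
Yes, Y is left-recursive

Direct left recursion occurs when N → N α for some non-terminal N (the right-hand side begins with the left-hand side itself).

Y → c - B: starts with c
B → Y B ;: starts with Y
Y → B , -: starts with B
Y → Y Y: LEFT RECURSIVE (starts with Y)
B → ;: starts with ';'

The grammar has direct left recursion on: Y.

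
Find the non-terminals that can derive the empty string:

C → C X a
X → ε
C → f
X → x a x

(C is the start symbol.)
A non-terminal is nullable if it can derive ε (the empty string): either it has an ε-production, or it has a production whose right-hand side consists entirely of nullable non-terminals.

ε-productions: X → ε
So X is immediately nullable.
No further non-terminal can be added: every production for the remaining non-terminals contains a terminal or a non-nullable non-terminal.
Nullable = { 'X' }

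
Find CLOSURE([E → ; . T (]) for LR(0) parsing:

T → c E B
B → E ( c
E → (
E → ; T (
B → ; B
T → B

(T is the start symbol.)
Start with: [E → ; . T (]
  [E → ; . T (] has the dot before T: add [T → . c E B], [T → . B]
  [T → . B] has the dot before B: add [B → . E ( c], [B → . ; B]
  [B → . E ( c] has the dot before E: add [E → . (], [E → . ; T (]
No further items can be added.

CLOSURE = { [B → . ; B], [B → . E ( c], [E → . (], [E → . ; T (], [E → ; . T (], [T → . B], [T → . c E B] }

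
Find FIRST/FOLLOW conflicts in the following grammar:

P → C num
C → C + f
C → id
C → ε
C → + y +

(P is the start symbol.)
Yes. C → C '+' f with FOLLOW(C) on { '+' }; C → '+' y '+' with FOLLOW(C) on { '+' }

A FIRST/FOLLOW conflict occurs when a non-terminal N has a nullable alternative N → β (β ⇒* ε) and another alternative N → α with FIRST(α) ∩ FOLLOW(N) ≠ ∅: on such a lookahead the parser cannot decide between expanding α and letting N vanish via β.

Nullable non-terminals: C.
FIRST sets used below: FIRST(C) = { '+', 'id', ε }

C: nullable alternative(s) C → ε; FOLLOW(C) = { '+', 'num' }
  C → C + f: FIRST \ {ε} = { '+', 'id' } — overlaps FOLLOW(C) on { '+' }: CONFLICT
  C → id: FIRST \ {ε} = { 'id' } — disjoint from FOLLOW(C)
  C → ε: FIRST \ {ε} = { } — this is the only nullable alternative, skip
  C → + y +: FIRST \ {ε} = { '+' } — overlaps FOLLOW(C) on { '+' }: CONFLICT

P has no nullable alternative, so no FIRST/FOLLOW check is needed there.

So the grammar has 2 FIRST/FOLLOW conflicts (marked CONFLICT above).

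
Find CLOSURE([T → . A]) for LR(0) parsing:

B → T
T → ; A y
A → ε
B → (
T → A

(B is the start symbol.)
{ [A → .], [T → . A] }

To compute CLOSURE, for each item [A → α.Bβ] where B is a non-terminal, add [B → .γ] for all productions B → γ; repeat for the newly added items until nothing changes.

Start with: [T → . A]
  [T → . A] has the dot before A: add [A → .]
No further items can be added.

CLOSURE = { [A → .], [T → . A] }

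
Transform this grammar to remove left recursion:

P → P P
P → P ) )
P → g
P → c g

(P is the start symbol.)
P → g P'
P → c g P'
P' → P P'
P' → ) ) P'
P' → ε

P is directly left-recursive. The standard transformation for
  A → A α₁ | ... | A α_m | β₁ | ... | β_n
is
  A  → β₁ A' | ... | β_n A'
  A' → α₁ A' | ... | α_m A' | ε

P → g becomes P → g P'
P → c g becomes P → c g P'
P → P P becomes P' → P P'
P → P ) ) becomes P' → ) ) P'
Add P' → ε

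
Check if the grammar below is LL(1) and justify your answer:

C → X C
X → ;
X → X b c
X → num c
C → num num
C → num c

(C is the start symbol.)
Relevant sets:
  FIRST(X) = { ';', 'num' }

For C:
  PREDICT(C → X C) = { ';', 'num' }
  PREDICT(C → num num) = { 'num' }
  PREDICT(C → num c) = { 'num' }
For X:
  PREDICT(X → ';') = { ';' }
  PREDICT(X → X b c) = { ';', 'num' }
  PREDICT(X → num c) = { 'num' }

Conflict found: Predict set conflict for C: { 'num' }
The grammar is NOT LL(1).

Answer: No. Predict set conflict for C: { 'num' }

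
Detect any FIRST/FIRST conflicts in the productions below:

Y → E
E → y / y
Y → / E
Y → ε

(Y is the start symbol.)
No FIRST/FIRST conflicts.

FIRST sets of the non-terminals at (or reachable through a nullable prefix from) the front of some alternative:
  FIRST(E) = { 'y' }

Productions for Y:
  Y → E: FIRST = { 'y' }
  Y → / E: FIRST = { '/' }
  Y → ε: FIRST = { ε }
E has only one production, so no FIRST/FIRST conflict is possible there.

All alternatives of each non-terminal have pairwise disjoint FIRST sets.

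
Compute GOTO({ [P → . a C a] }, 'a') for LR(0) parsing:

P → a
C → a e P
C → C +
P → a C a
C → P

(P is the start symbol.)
{ [C → . C +], [C → . P], [C → . a e P], [P → . a C a], [P → . a], [P → a . C a] }

GOTO(I, 'a') = CLOSURE({ [A → αX.β] : [A → α.Xβ] ∈ I, X = 'a' })

Items with dot before 'a', with the dot advanced:
  [P → . a C a] → [P → a . C a]
Closure of the advanced items:
  [P → a . C a] has the dot before C: add [C → . a e P], [C → . C +], [C → . P]
  [C → . P] has the dot before P: add [P → . a], [P → . a C a]

GOTO = { [C → . C +], [C → . P], [C → . a e P], [P → . a C a], [P → . a], [P → a . C a] }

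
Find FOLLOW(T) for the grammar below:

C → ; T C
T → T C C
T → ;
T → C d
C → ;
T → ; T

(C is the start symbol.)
{ ';' }

To compute FOLLOW(T), find every occurrence of T on a right-hand side N → α T β: add FIRST(β) \ {ε}, and if β is empty or nullable also add FOLLOW(N). Iterate to a fixed point.

In C → ; T C: T is followed by C, add FIRST(C) \ {ε} = { ';' }
In T → T C C: T is followed by C C, add FIRST(C C) \ {ε} = { ';' }
In T → ; T: T is at the end; this adds FOLLOW(T) to itself — nothing new

Taking the union: FOLLOW(T) = { ';' }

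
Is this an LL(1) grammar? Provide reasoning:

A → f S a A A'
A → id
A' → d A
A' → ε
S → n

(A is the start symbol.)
No. Predict set conflict for A': { 'd' }

Relevant sets:
  FOLLOW(A') = { $, 'd' }

For A:
  PREDICT(A → f S a A A') = { 'f' }
  PREDICT(A → id) = { 'id' }
For A':
  PREDICT(A' → d A) = { 'd' }
  PREDICT(A' → ε) = { $, 'd' }
S has a single production, so nothing to check there.

Conflict found: Predict set conflict for A': { 'd' }
The grammar is NOT LL(1).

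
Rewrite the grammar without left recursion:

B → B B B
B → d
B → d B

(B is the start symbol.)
B → d B'
B → d B B'
B' → B B B'
B' → ε

B is directly left-recursive. The standard transformation for
  A → A α₁ | ... | A α_m | β₁ | ... | β_n
is
  A  → β₁ A' | ... | β_n A'
  A' → α₁ A' | ... | α_m A' | ε

B → d becomes B → d B'
B → d B becomes B → d B B'
B → B B B becomes B' → B B B'
Add B' → ε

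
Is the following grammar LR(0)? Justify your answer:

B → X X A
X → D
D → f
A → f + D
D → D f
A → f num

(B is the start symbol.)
No. Shift-reduce conflict between [X → D .] and [D → D . f]

Augment with B' → B and build the canonical LR(0) collection (I0 = CLOSURE({[B' → . B]}), then GOTO on every symbol after a dot until no new states appear). It has 12 states:
  I0: { [B → . X X A], [B' → . B], [D → . D f], [D → . f], [X → . D] }  — shift
  I1: { [B' → B .] }  — accept
  I2: { [D → D . f], [X → D .] }  — shift, reduce
  I3: { [B → X . X A], [D → . D f], [D → . f], [X → . D] }  — shift
  I4: { [D → f .] }  — reduce
  I5: { [A → . f + D], [A → . f num], [B → X X . A] }  — shift
  I6: { [B → X X A .] }  — reduce
  I7: { [A → f . + D], [A → f . num] }  — shift
  I8: { [A → f + . D], [D → . D f], [D → . f] }  — shift
  I9: { [A → f num .] }  — reduce
  I10: { [A → f + D .], [D → D . f] }  — shift, reduce
  I11: { [D → D f .] }  — reduce

Conflict in state I2:
  Shift-reduce conflict between [X → D .] and [D → D . f]
So the grammar is NOT LR(0).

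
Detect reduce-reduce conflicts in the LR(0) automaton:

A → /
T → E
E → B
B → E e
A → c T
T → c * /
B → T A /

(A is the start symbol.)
No reduce-reduce conflicts

Augment with A' → A and build the canonical LR(0) collection (I0 = CLOSURE({[A' → . A]}), then GOTO on every symbol after a dot until no new states appear). It has 13 states:
  I0: { [A → . /], [A → . c T], [A' → . A] }  — shift
  I1: { [A → / .] }  — reduce
  I2: { [A' → A .] }  — accept
  I3: { [A → c . T], [B → . E e], [B → . T A /], [E → . B], [T → . E], [T → . c * /] }  — shift
  I4: { [E → B .] }  — reduce
  I5: { [B → E . e], [T → E .] }  — shift, reduce
  I6: { [A → . /], [A → . c T], [A → c T .], [B → T . A /] }  — shift, reduce
  I7: { [T → c . * /] }  — shift
  I8: { [T → c * . /] }  — shift
  I9: { [T → c * / .] }  — reduce
  I10: { [B → T A . /] }  — shift
  I11: { [B → T A / .] }  — reduce
  I12: { [B → E e .] }  — reduce

No state contains more than one complete item.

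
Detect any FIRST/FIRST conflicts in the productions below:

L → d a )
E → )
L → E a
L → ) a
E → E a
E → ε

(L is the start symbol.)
Yes. L → E a / L → ')' a on { ')' }; E → ')' / E → E a on { ')' }

A FIRST/FIRST conflict occurs when two productions N → α and N → β for the same non-terminal have FIRST(α) ∩ FIRST(β) ≠ ∅ (with ε ∈ FIRST of a nullable right-hand side, so two nullable alternatives also conflict).

FIRST sets of the non-terminals at (or reachable through a nullable prefix from) the front of some alternative:
  FIRST(E) = { ')', 'a', ε }

Productions for L:
  L → d a ): FIRST = { 'd' }
  L → E a: FIRST = { ')', 'a' }
  L → ) a: FIRST = { ')' }
Productions for E:
  E → ): FIRST = { ')' }
  E → E a: FIRST = { ')', 'a' }
  E → ε: FIRST = { ε }

Conflict for L: L → E a and L → ) a
  Overlap: { ')' }
Conflict for E: E → ) and E → E a
  Overlap: { ')' }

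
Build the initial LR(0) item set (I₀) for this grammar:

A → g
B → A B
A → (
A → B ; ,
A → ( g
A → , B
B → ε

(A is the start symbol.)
First, augment the grammar with A' → A
I₀ = CLOSURE({ [A' → . A] }):
  [A' → . A] has the dot before A: add [A → . g], [A → . (], [A → . B ; ,], [A → . ( g], [A → . , B]
  [A → . B ; ,] has the dot before B: add [B → . A B], [B → .]
No further items can be added.

I₀ = { [A → . ( g], [A → . (], [A → . , B], [A → . B ; ,], [A → . g], [A' → . A], [B → . A B], [B → .] }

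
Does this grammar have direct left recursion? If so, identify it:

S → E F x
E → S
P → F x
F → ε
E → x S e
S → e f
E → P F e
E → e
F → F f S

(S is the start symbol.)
Direct left recursion occurs when N → N α for some non-terminal N (the right-hand side begins with the left-hand side itself).

S → E F x: starts with E
E → S: starts with S
P → F x: starts with F
F → ε: starts with ε
E → x S e: starts with x
S → e f: starts with e
E → P F e: starts with P
E → e: starts with e
F → F f S: LEFT RECURSIVE (starts with F)

The grammar has direct left recursion on: F.

Answer: Yes, F is left-recursive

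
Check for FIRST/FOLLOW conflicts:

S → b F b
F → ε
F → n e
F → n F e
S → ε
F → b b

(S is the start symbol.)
Yes. F → b b with FOLLOW(F) on { 'b' }

Nullable non-terminals: F, S.

F: nullable alternative(s) F → ε; FOLLOW(F) = { 'b', 'e' }
  F → ε: FIRST \ {ε} = { } — this is the only nullable alternative, skip
  F → n e: FIRST \ {ε} = { 'n' } — disjoint from FOLLOW(F)
  F → n F e: FIRST \ {ε} = { 'n' } — disjoint from FOLLOW(F)
  F → b b: FIRST \ {ε} = { 'b' } — overlaps FOLLOW(F) on { 'b' }: CONFLICT

S: nullable alternative(s) S → ε; FOLLOW(S) = { $ }
  S → b F b: FIRST \ {ε} = { 'b' } — disjoint from FOLLOW(S)
  S → ε: FIRST \ {ε} = { } — this is the only nullable alternative, skip

So the grammar has 1 FIRST/FOLLOW conflict (marked CONFLICT above).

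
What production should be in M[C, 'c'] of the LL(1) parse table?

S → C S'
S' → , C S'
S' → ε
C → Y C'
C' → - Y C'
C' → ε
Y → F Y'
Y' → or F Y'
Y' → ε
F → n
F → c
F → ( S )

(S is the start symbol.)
To find M[C, 'c'], we find productions for C where 'c' is in the predict set (PREDICT(N → α) = (FIRST(α) \ {ε}) ∪ (FOLLOW(N) if α ⇒* ε)).

Relevant sets:
  FIRST(Y) = { '(', 'c', 'n' }

C → Y C': PREDICT = { '(', 'c', 'n' }
  'c' is in predict set, so this production goes in M[C, 'c']

M[C, 'c'] = C → Y C'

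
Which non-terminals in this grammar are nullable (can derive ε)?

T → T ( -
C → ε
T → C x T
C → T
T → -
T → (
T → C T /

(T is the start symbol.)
{ 'C' }

A non-terminal is nullable if it can derive ε (the empty string): either it has an ε-production, or it has a production whose right-hand side consists entirely of nullable non-terminals.

ε-productions: C → ε
So C is immediately nullable.
No further non-terminal can be added: every production for the remaining non-terminals contains a terminal or a non-nullable non-terminal.
Nullable = { 'C' }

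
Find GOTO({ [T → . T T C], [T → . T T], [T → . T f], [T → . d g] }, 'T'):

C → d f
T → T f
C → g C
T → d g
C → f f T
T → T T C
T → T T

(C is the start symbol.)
{ [T → . T T C], [T → . T T], [T → . T f], [T → . d g], [T → T . T C], [T → T . T], [T → T . f] }

GOTO(I, 'T') = CLOSURE({ [A → αX.β] : [A → α.Xβ] ∈ I, X = 'T' })

Items with dot before 'T', with the dot advanced:
  [T → . T T] → [T → T . T]
  [T → . T T C] → [T → T . T C]
  [T → . T f] → [T → T . f]
Closure of the advanced items:
  [T → T . T] has the dot before T: add [T → . T f], [T → . d g], [T → . T T C], [T → . T T]

GOTO = { [T → . T T C], [T → . T T], [T → . T f], [T → . d g], [T → T . T C], [T → T . T], [T → T . f] }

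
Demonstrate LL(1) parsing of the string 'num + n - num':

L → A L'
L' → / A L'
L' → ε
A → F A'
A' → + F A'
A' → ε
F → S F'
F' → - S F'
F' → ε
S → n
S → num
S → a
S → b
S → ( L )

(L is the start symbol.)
LL(1) parsing maintains a stack (initially the start symbol over $) and the input. At each step: if the stack top is a terminal, match it against the current input token; if it is a non-terminal N, replace it with the RHS of M[N, lookahead] (the unique production whose predict set contains the lookahead).

Stack is shown with the top on the left.

Stack           Input            Action
---------------------------------------
L $             num + n - num $  output L → A L'
A L' $          num + n - num $  output A → F A'
F A' L' $       num + n - num $  output F → S F'
S F' A' L' $    num + n - num $  output S → num
num F' A' L' $  num + n - num $  match 'num'
F' A' L' $      + n - num $      output F' → ε
A' L' $         + n - num $      output A' → + F A'
+ F A' L' $     + n - num $      match '+'
F A' L' $       n - num $        output F → S F'
S F' A' L' $    n - num $        output S → n
n F' A' L' $    n - num $        match 'n'
F' A' L' $      - num $          output F' → - S F'
- S F' A' L' $  - num $          match '-'
S F' A' L' $    num $            output S → num
num F' A' L' $  num $            match 'num'
F' A' L' $      $                output F' → ε
A' L' $         $                output A' → ε
L' $            $                output L' → ε
$               $                accept

The string is accepted.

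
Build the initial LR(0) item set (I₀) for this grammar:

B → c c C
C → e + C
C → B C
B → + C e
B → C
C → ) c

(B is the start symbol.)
First, augment the grammar with B' → B
I₀ = CLOSURE({ [B' → . B] }):
  [B' → . B] has the dot before B: add [B → . c c C], [B → . + C e], [B → . C]
  [B → . C] has the dot before C: add [C → . e + C], [C → . B C], [C → . ) c]
No further items can be added.

I₀ = { [B → . + C e], [B → . C], [B → . c c C], [B' → . B], [C → . ) c], [C → . B C], [C → . e + C] }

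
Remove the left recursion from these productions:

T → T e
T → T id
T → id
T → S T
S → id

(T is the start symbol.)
T → id T'
T → S T T'
T' → e T'
T' → id T'
T' → ε
S → id

T is directly left-recursive. The standard transformation for
  A → A α₁ | ... | A α_m | β₁ | ... | β_n
is
  A  → β₁ A' | ... | β_n A'
  A' → α₁ A' | ... | α_m A' | ε

T → id becomes T → id T'
T → S T becomes T → S T T'
T → T e becomes T' → e T'
T → T id becomes T' → id T'
Add T' → ε

Productions for other non-terminals are unchanged:
  S → id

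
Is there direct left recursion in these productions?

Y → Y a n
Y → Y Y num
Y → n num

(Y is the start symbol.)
Yes, Y is left-recursive

Direct left recursion occurs when N → N α for some non-terminal N (the right-hand side begins with the left-hand side itself).

Y → Y a n: LEFT RECURSIVE (starts with Y)
Y → Y Y num: LEFT RECURSIVE (starts with Y)
Y → n num: starts with n

The grammar has direct left recursion on: Y.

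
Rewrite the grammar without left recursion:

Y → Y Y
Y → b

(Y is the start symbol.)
Y → b Y'
Y' → Y Y'
Y' → ε

Y is directly left-recursive. The standard transformation for
  A → A α₁ | ... | A α_m | β₁ | ... | β_n
is
  A  → β₁ A' | ... | β_n A'
  A' → α₁ A' | ... | α_m A' | ε

Y → b becomes Y → b Y'
Y → Y Y becomes Y' → Y Y'
Add Y' → ε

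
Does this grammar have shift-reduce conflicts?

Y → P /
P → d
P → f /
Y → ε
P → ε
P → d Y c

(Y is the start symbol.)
Yes — I0: [P → .] vs [P → . d]; I3: [P → .] vs [P → . d]

Augment with Y' → Y and build the canonical LR(0) collection (I0 = CLOSURE({[Y' → . Y]}), then GOTO on every symbol after a dot until no new states appear). It has 9 states:
  I0: { [P → . d Y c], [P → . d], [P → . f /], [P → .], [Y → . P /], [Y → .], [Y' → . Y] }  — shift, 2 reduces
  I1: { [Y → P . /] }  — shift
  I2: { [Y' → Y .] }  — accept
  I3: { [P → . d Y c], [P → . d], [P → . f /], [P → .], [P → d . Y c], [P → d .], [Y → . P /], [Y → .] }  — shift, 3 reduces
  I4: { [P → f . /] }  — shift
  I5: { [P → f / .] }  — reduce
  I6: { [P → d Y . c] }  — shift
  I7: { [P → d Y c .] }  — reduce
  I8: { [Y → P / .] }  — reduce

I0 contains reduce items [P → .], [Y → .] and shift items [P → . d], [P → . d Y c], [P → . f /] — shift-reduce conflict.
I3 contains reduce items [P → .], [P → d .], [Y → .] and shift items [P → . d], [P → . d Y c], [P → . f /] — shift-reduce conflict.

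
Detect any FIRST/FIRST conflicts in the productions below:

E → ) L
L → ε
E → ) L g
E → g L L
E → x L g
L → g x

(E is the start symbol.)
Productions for E:
  E → ) L: FIRST = { ')' }
  E → ) L g: FIRST = { ')' }
  E → g L L: FIRST = { 'g' }
  E → x L g: FIRST = { 'x' }
Productions for L:
  L → ε: FIRST = { ε }
  L → g x: FIRST = { 'g' }

Conflict for E: E → ) L and E → ) L g
  Overlap: { ')' }

Answer: Yes. E → ')' L / E → ')' L g on { ')' }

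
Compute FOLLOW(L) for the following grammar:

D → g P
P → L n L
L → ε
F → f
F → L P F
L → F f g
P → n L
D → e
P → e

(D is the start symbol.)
To compute FOLLOW(L), find every occurrence of L on a right-hand side N → α L β: add FIRST(β) \ {ε}, and if β is empty or nullable also add FOLLOW(N). Iterate to a fixed point.

In P → L n L: L is followed by n L, add FIRST(n L) \ {ε} = { 'n' }
In P → L n L: L is at the end, add FOLLOW(P)
In F → L P F: L is followed by P F, add FIRST(P F) \ {ε} = { 'e', 'f', 'n' }
In P → n L: L is at the end, add FOLLOW(P)

The FOLLOW sets referred to above (computed the same way, to a fixed point):
  FOLLOW(P) = { $, 'e', 'f', 'n' }

Taking the union: FOLLOW(L) = { $, 'e', 'f', 'n' }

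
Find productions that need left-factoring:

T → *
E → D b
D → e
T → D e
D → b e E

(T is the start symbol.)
Left-factoring is needed when two productions for the same non-terminal
share a common prefix on the right-hand side.

Productions for T:
  T → *
  T → D e
Productions for D:
  D → e
  D → b e E

No common prefixes found.

Answer: No, left-factoring is not needed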